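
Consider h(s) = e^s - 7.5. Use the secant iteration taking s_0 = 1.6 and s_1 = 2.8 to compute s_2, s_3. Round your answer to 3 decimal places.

1.866, 1.963

h(1.6) = -2.54697, h(2.8) = 8.94465
s_2 = 2.80000 − 8.94465·(2.80000 − 1.60000) / (8.94465 − (-2.54697)) = 2.80000 − (10.73358)/(11.49161) = 1.86596
h(1.86596) = -1.03783
s_3 = 1.86596 − (-1.03783)·(1.86596 − 2.80000) / (-1.03783 − 8.94465) = 1.86596 − (0.96937)/(-9.98248) = 1.96307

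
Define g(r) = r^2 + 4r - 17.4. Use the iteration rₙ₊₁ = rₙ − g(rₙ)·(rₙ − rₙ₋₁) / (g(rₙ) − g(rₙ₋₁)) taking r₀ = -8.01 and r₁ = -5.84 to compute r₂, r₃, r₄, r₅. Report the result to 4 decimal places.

-6.5156, -6.6364, -6.6259, -6.6260

g(-8.01) = 14.720100, g(-5.84) = -6.654400
r₂ = -5.840000 − (-6.654400)·(-5.840000 − (-8.010000)) / (-6.654400 − 14.720100) = -5.840000 − (-14.440048)/(-21.374500) = -6.515574
g(-6.515574) = -1.009595
r₃ = -6.515574 − (-1.009595)·(-6.515574 − (-5.840000)) / (-1.009595 − (-6.654400)) = -6.515574 − (0.682056)/(5.644805) = -6.636403
g(-6.636403) = 0.096228
r₄ = -6.636403 − 0.096228·(-6.636403 − (-6.515574)) / (0.096228 − (-1.009595)) = -6.636403 − (-0.011627)/(1.105823) = -6.625888
g(-6.625888) = -0.001160
r₅ = -6.625888 − (-0.001160)·(-6.625888 − (-6.636403)) / (-0.001160 − 0.096228) = -6.625888 − (-0.000012)/(-0.097388) = -6.626013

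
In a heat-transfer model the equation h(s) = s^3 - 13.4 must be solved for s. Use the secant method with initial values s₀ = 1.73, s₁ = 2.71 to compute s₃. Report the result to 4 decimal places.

h(1.73) = -8.222283, h(2.71) = 6.502511
s₂ = 2.710000 − 6.502511·(2.710000 − 1.730000) / (6.502511 − (-8.222283)) = 2.710000 − (6.372461)/(14.724794) = 2.277229
h(2.277229) = -1.590807
s₃ = 2.277229 − (-1.590807)·(2.277229 − 2.710000) / (-1.590807 − 6.502511) = 2.277229 − (0.688455)/(-8.093318) = 2.362294

2.3623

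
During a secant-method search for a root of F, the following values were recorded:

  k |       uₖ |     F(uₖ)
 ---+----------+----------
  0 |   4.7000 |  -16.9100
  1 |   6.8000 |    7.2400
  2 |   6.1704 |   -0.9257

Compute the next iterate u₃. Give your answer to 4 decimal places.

u₃ = 6.1704 − (-0.9257)·(6.1704 − 6.8000) / (-0.9257 − 7.2400)
   = 6.1704 − (0.582821)/(-8.165700) = 6.241774

6.2418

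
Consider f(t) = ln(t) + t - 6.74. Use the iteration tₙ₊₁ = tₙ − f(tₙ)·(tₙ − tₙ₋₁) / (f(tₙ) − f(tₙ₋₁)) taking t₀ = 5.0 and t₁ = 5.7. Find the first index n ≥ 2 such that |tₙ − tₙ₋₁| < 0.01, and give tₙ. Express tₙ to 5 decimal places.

n = 3, tₙ = 5.10899

f(5.0) = -0.1305621, f(5.7) = 0.7004662
t₂ = 5.7000000 − 0.7004662·(0.7000000)/(0.8310283) = 5.1099764;  |Δ| = 0.5900236
f(5.1099764) = 0.0011711
t₃ = 5.1099764 − 0.0011711·(-0.5900236)/(-0.6992950) = 5.1089882;  |Δ| = 0.0009881
|t₃ − t₂| = 0.0009881 < 0.01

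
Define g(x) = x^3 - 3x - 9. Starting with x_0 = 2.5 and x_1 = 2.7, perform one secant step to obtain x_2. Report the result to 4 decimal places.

g(2.5) = -0.875000, g(2.7) = 2.583000
x_2 = 2.700000 − 2.583000·(2.700000 − 2.500000) / (2.583000 − (-0.875000)) = 2.700000 − (0.516600)/(3.458000) = 2.550607

2.5506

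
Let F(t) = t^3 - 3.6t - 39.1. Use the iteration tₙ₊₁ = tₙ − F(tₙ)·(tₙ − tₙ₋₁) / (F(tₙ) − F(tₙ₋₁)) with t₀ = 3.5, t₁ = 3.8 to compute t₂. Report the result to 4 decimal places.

3.7425

F(3.5) = -8.825000, F(3.8) = 2.092000
t₂ = 3.800000 − 2.092000·(3.800000 − 3.500000) / (2.092000 − (-8.825000)) = 3.800000 − (0.627600)/(10.917000) = 3.742512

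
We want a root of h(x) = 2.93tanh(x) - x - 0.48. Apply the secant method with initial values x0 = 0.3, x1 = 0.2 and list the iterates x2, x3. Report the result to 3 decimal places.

0.258, 0.257

h(0.3) = 0.07355, h(0.2) = -0.10169
x2 = 0.20000 − (-0.10169)·(0.20000 − 0.30000) / (-0.10169 − 0.07355) = 0.20000 − (0.01017)/(-0.17524) = 0.25803
h(0.25803) = 0.00166
x3 = 0.25803 − 0.00166·(0.25803 − 0.20000) / (0.00166 − (-0.10169)) = 0.25803 − (0.00010)/(0.10335) = 0.25710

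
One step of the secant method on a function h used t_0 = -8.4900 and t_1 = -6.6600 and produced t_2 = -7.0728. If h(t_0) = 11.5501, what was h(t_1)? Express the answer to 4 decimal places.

-3.3643

The secant line through (-8.4900, 11.5501) and (-6.6600, h(t_1)) crosses zero at t_2 = -7.0728.
So (-8.4900, 11.5501), (-6.6600, h(t_1)), (-7.0728, 0) are collinear:
h(t_1) = 11.5501 · (-6.6600 − (-7.0728)) / (-8.4900 − (-7.0728)) = 11.5501 · (0.412800)/(-1.417200) = -3.364297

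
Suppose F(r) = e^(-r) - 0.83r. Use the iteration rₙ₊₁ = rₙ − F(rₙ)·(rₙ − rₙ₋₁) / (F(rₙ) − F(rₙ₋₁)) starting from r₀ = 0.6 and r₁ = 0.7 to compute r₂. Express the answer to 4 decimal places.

F(0.6) = 0.050812, F(0.7) = -0.084415
r₂ = 0.700000 − (-0.084415)·(0.700000 − 0.600000) / (-0.084415 − 0.050812) = 0.700000 − (-0.008441)/(-0.135226) = 0.637575

0.6376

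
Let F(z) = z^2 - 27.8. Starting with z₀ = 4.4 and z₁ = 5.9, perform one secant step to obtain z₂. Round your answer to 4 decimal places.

F(4.4) = -8.440000, F(5.9) = 7.010000
z₂ = 5.900000 − 7.010000·(5.900000 − 4.400000) / (7.010000 − (-8.440000)) = 5.900000 − (10.515000)/(15.450000) = 5.219417

5.2194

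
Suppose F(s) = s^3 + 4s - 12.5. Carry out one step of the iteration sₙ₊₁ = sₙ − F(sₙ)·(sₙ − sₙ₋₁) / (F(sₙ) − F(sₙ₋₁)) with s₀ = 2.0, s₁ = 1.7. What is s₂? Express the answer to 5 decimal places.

1.75507

F(2.0) = 3.5000000, F(1.7) = -0.7870000
s₂ = 1.7000000 − (-0.7870000)·(1.7000000 − 2.0000000) / (-0.7870000 − 3.5000000) = 1.7000000 − (0.2361000)/(-4.2870000) = 1.7550735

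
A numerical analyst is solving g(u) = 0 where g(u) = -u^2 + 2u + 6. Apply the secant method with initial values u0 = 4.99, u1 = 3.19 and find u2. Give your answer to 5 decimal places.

3.54662

g(4.99) = -8.9201000, g(3.19) = 2.2039000
u2 = 3.1900000 − 2.2039000·(3.1900000 − 4.9900000) / (2.2039000 − (-8.9201000)) = 3.1900000 − (-3.9670200)/(11.1240000) = 3.5466181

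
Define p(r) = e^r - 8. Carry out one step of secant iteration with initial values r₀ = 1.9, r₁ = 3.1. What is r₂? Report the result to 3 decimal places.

p(1.9) = -1.31411, p(3.1) = 14.19795
r₂ = 3.10000 − 14.19795·(3.10000 − 1.90000) / (14.19795 − (-1.31411)) = 3.10000 − (17.03754)/(15.51206) = 2.00166

2.002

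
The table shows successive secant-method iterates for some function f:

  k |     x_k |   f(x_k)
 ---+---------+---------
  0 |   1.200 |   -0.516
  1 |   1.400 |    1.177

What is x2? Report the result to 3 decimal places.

x2 = 1.400 − 1.177·(1.400 − 1.200) / (1.177 − (-0.516))
   = 1.400 − (0.23540)/(1.69300) = 1.26096

1.261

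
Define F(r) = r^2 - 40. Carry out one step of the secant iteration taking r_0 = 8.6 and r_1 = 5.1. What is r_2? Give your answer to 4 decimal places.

6.1212

F(8.6) = 33.960000, F(5.1) = -13.990000
r_2 = 5.100000 − (-13.990000)·(5.100000 − 8.600000) / (-13.990000 − 33.960000) = 5.100000 − (48.965000)/(-47.950000) = 6.121168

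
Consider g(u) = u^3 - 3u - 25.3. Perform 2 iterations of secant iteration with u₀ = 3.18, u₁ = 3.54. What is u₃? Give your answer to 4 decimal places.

g(3.18) = -2.682568, g(3.54) = 8.441864
u₂ = 3.540000 − 8.441864·(3.540000 − 3.180000) / (8.441864 − (-2.682568)) = 3.540000 − (3.039071)/(11.124432) = 3.266811
g(3.266811) = -0.236846
u₃ = 3.266811 − (-0.236846)·(3.266811 − 3.540000) / (-0.236846 − 8.441864) = 3.266811 − (0.064704)/(-8.678710) = 3.274267

3.2743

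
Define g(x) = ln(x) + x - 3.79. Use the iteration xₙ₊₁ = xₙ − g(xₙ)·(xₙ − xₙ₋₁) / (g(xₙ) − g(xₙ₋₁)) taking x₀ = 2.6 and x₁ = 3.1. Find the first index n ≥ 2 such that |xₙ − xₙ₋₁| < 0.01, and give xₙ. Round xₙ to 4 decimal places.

n = 3, xₙ = 2.7708

g(2.6) = -0.234489, g(3.1) = 0.441402
x₂ = 3.100000 − 0.441402·(0.500000)/(0.675891) = 2.773466;  |Δ| = 0.326534
g(2.773466) = 0.003564
x₃ = 2.773466 − 0.003564·(-0.326534)/(-0.437838) = 2.770808;  |Δ| = 0.002658
|x₃ − x₂| = 0.002658 < 0.01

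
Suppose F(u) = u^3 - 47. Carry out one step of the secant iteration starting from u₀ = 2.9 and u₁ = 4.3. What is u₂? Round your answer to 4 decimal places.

3.4743

F(2.9) = -22.611000, F(4.3) = 32.507000
u₂ = 4.300000 − 32.507000·(4.300000 − 2.900000) / (32.507000 − (-22.611000)) = 4.300000 − (45.509800)/(55.118000) = 3.474321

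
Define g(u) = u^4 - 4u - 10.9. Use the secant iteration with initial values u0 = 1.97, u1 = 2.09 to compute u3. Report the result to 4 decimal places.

g(1.97) = -3.718615, g(2.09) = -0.179702
u2 = 2.090000 − (-0.179702)·(2.090000 − 1.970000) / (-0.179702 − (-3.718615)) = 2.090000 − (-0.021564)/(3.538913) = 2.096093
g(2.096093) = 0.019416
u3 = 2.096093 − 0.019416·(2.096093 − 2.090000) / (0.019416 − (-0.179702)) = 2.096093 − (0.000118)/(0.199119) = 2.095499

2.0955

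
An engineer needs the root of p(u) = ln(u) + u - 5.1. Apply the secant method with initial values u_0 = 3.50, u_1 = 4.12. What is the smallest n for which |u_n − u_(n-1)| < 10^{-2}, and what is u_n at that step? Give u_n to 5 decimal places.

n = 3, u_n = 3.77229

p(3.50) = -0.3472370, p(4.12) = 0.4358532
u_2 = 4.1200000 − 0.4358532·(0.6200000)/(0.7830902) = 3.7749197;  |Δ| = 0.3450803
p(3.7749197) = 0.0032989
u_3 = 3.7749197 − 0.0032989·(-0.3450803)/(-0.4325543) = 3.7722880;  |Δ| = 0.0026318
|u_3 − u_2| = 0.0026318 < 10^{-2}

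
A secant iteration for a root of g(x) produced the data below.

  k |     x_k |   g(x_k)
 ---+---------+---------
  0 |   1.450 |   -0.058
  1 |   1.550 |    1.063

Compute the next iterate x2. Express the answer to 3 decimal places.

1.455

x2 = 1.550 − 1.063·(1.550 − 1.450) / (1.063 − (-0.058))
   = 1.550 − (0.10630)/(1.12100) = 1.45517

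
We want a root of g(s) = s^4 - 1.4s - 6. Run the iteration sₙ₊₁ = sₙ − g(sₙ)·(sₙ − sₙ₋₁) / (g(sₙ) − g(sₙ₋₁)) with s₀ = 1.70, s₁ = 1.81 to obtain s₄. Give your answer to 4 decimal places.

1.7015

g(1.70) = -0.027900, g(1.81) = 2.198831
s₂ = 1.810000 − 2.198831·(1.810000 − 1.700000) / (2.198831 − (-0.027900)) = 1.810000 − (0.241871)/(2.226731) = 1.701378
g(1.701378) = -0.002711
s₃ = 1.701378 − (-0.002711)·(1.701378 − 1.810000) / (-0.002711 − 2.198831) = 1.701378 − (0.000294)/(-2.201542) = 1.701512
g(1.701512) = -0.000263
s₄ = 1.701512 − (-0.000263)·(1.701512 − 1.701378) / (-0.000263 − (-0.002711)) = 1.701512 − (0.000000)/(0.002448) = 1.701526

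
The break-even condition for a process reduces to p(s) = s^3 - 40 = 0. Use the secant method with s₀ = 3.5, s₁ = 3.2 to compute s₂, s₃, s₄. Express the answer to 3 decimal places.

3.415, 3.420, 3.420

p(3.5) = 2.87500, p(3.2) = -7.23200
s₂ = 3.20000 − (-7.23200)·(3.20000 − 3.50000) / (-7.23200 − 2.87500) = 3.20000 − (2.16960)/(-10.10700) = 3.41466
p(3.41466) = -0.18529
s₃ = 3.41466 − (-0.18529)·(3.41466 − 3.20000) / (-0.18529 − (-7.23200)) = 3.41466 − (-0.03977)/(7.04671) = 3.42031
p(3.42031) = 0.01248
s₄ = 3.42031 − 0.01248·(3.42031 − 3.41466) / (0.01248 − (-0.18529)) = 3.42031 − (0.00007)/(0.19777) = 3.41995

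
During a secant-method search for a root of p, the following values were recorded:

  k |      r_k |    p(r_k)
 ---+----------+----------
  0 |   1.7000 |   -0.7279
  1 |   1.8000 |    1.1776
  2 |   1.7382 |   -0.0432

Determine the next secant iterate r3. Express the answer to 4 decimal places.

1.7404

r3 = 1.7382 − (-0.0432)·(1.7382 − 1.8000) / (-0.0432 − 1.1776)
   = 1.7382 − (0.002670)/(-1.220800) = 1.740387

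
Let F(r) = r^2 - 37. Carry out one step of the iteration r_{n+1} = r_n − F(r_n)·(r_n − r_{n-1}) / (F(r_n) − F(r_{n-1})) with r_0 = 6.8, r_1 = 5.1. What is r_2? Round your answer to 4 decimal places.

F(6.8) = 9.240000, F(5.1) = -10.990000
r_2 = 5.100000 − (-10.990000)·(5.100000 − 6.800000) / (-10.990000 − 9.240000) = 5.100000 − (18.683000)/(-20.230000) = 6.023529

6.0235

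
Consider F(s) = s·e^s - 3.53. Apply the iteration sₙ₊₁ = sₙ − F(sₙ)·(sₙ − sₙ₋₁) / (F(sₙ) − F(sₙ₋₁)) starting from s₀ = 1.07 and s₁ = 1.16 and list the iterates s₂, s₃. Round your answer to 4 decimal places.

F(1.07) = -0.410544, F(1.16) = 0.170323
s₂ = 1.160000 − 0.170323·(1.160000 − 1.070000) / (0.170323 − (-0.410544)) = 1.160000 − (0.015329)/(0.580867) = 1.133610
F(1.133610) = -0.008041
s₃ = 1.133610 − (-0.008041)·(1.133610 − 1.160000) / (-0.008041 − 0.170323) = 1.133610 − (0.000212)/(-0.178364) = 1.134800

1.1336, 1.1348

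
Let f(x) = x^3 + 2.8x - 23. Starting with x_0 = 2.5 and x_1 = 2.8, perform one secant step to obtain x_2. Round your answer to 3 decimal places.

f(2.5) = -0.37500, f(2.8) = 6.79200
x_2 = 2.80000 − 6.79200·(2.80000 − 2.50000) / (6.79200 − (-0.37500)) = 2.80000 − (2.03760)/(7.16700) = 2.51570

2.516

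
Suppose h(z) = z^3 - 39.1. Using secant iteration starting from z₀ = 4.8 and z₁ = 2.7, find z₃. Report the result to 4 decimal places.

h(4.8) = 71.492000, h(2.7) = -19.417000
z₂ = 2.700000 − (-19.417000)·(2.700000 − 4.800000) / (-19.417000 − 71.492000) = 2.700000 − (40.775700)/(-90.909000) = 3.148533
h(3.148533) = -7.887769
z₃ = 3.148533 − (-7.887769)·(3.148533 − 2.700000) / (-7.887769 − (-19.417000)) = 3.148533 − (-3.537926)/(11.529231) = 3.455399

3.4554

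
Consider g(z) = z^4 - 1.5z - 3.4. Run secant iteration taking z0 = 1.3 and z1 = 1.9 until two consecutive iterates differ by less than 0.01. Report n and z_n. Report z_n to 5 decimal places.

g(1.3) = -2.4939000, g(1.9) = 6.7821000
z2 = 1.9000000 − 6.7821000·(0.6000000)/(9.2760000) = 1.4613131;  |Δ| = 0.4386869
g(1.4613131) = -1.0318832
z3 = 1.4613131 − (-1.0318832)·(-0.4386869)/(-7.8139832) = 1.5192443;  |Δ| = 0.0579312
g(1.5192443) = -0.3515259
z4 = 1.5192443 − (-0.3515259)·(0.0579312)/(0.6803573) = 1.5491761;  |Δ| = 0.0299318
g(1.5491761) = 0.0359796
z5 = 1.5491761 − 0.0359796·(0.0299318)/(0.3875055) = 1.5463970;  |Δ| = 0.0027791
|z5 − z4| = 0.0027791 < 0.01

n = 5, z_n = 1.54640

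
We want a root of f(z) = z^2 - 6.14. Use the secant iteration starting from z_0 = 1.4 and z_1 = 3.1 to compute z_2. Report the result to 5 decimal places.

f(1.4) = -4.1800000, f(3.1) = 3.4700000
z_2 = 3.1000000 − 3.4700000·(3.1000000 − 1.4000000) / (3.4700000 − (-4.1800000)) = 3.1000000 − (5.8990000)/(7.6500000) = 2.3288889

2.32889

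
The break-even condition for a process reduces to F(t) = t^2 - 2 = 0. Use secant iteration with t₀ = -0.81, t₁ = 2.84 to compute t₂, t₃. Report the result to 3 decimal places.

F(-0.81) = -1.34390, F(2.84) = 6.06560
t₂ = 2.84000 − 6.06560·(2.84000 − (-0.81000)) / (6.06560 − (-1.34390)) = 2.84000 − (22.13944)/(7.40950) = -0.14798
F(-0.14798) = -1.97810
t₃ = -0.14798 − (-1.97810)·(-0.14798 − 2.84000) / (-1.97810 − 6.06560) = -0.14798 − (5.91053)/(-8.04370) = 0.58682

-0.148, 0.587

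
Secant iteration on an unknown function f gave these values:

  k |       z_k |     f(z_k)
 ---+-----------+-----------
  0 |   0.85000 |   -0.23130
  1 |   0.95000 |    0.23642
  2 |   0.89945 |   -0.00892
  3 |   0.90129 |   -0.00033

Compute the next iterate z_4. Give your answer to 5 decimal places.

z_4 = 0.90129 − (-0.00033)·(0.90129 − 0.89945) / (-0.00033 − (-0.00892))
   = 0.90129 − (-0.0000006)/(0.0085900) = 0.9013607

0.90136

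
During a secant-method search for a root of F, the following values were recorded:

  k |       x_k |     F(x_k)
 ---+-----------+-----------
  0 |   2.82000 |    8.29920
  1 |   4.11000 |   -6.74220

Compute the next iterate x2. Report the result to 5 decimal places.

x2 = 4.11000 − (-6.74220)·(4.11000 − 2.82000) / (-6.74220 − 8.29920)
   = 4.11000 − (-8.6974380)/(-15.0414000) = 3.5317667

3.53177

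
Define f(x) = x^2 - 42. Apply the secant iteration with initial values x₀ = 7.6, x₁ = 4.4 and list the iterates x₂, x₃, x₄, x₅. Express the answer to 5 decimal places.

6.28667, 6.51853, 6.48017, 6.48074

f(7.6) = 15.7600000, f(4.4) = -22.6400000
x₂ = 4.4000000 − (-22.6400000)·(4.4000000 − 7.6000000) / (-22.6400000 − 15.7600000) = 4.4000000 − (72.4480000)/(-38.4000000) = 6.2866667
f(6.2866667) = -2.4778222
x₃ = 6.2866667 − (-2.4778222)·(6.2866667 − 4.4000000) / (-2.4778222 − (-22.6400000)) = 6.2866667 − (-4.6748246)/(20.1621778) = 6.5185278
f(6.5185278) = 0.4912042
x₄ = 6.5185278 − 0.4912042·(6.5185278 − 6.2866667) / (0.4912042 − (-2.4778222)) = 6.5185278 − (0.1138911)/(2.9690264) = 6.4801680
f(6.4801680) = -0.0074227
x₅ = 6.4801680 − (-0.0074227)·(6.4801680 − 6.5185278) / (-0.0074227 − 0.4912042) = 6.4801680 − (0.0002847)/(-0.4986268) = 6.4807390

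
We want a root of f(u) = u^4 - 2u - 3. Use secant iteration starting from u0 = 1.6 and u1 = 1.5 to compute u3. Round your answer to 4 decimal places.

f(1.6) = 0.353600, f(1.5) = -0.937500
u2 = 1.500000 − (-0.937500)·(1.500000 − 1.600000) / (-0.937500 − 0.353600) = 1.500000 − (0.093750)/(-1.291100) = 1.572613
f(1.572613) = -0.028952
u3 = 1.572613 − (-0.028952)·(1.572613 − 1.500000) / (-0.028952 − (-0.937500)) = 1.572613 − (-0.002102)/(0.908548) = 1.574926

1.5749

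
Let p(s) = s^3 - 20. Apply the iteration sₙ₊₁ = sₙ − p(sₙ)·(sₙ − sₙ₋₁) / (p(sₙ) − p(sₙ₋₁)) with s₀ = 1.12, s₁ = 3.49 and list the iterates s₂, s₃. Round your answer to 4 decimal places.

p(1.12) = -18.595072, p(3.49) = 22.508549
s₂ = 3.490000 − 22.508549·(3.490000 − 1.120000) / (22.508549 − (-18.595072)) = 3.490000 − (53.345261)/(41.103621) = 2.192176
p(2.192176) = -9.465199
s₃ = 2.192176 − (-9.465199)·(2.192176 − 3.490000) / (-9.465199 − 22.508549) = 2.192176 − (12.284162)/(-31.973748) = 2.576371

2.1922, 2.5764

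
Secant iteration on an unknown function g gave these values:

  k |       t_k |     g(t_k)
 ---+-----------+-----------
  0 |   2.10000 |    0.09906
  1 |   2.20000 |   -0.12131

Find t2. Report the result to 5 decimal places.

t2 = 2.20000 − (-0.12131)·(2.20000 − 2.10000) / (-0.12131 − 0.09906)
   = 2.20000 − (-0.0121310)/(-0.2203700) = 2.1449517

2.14495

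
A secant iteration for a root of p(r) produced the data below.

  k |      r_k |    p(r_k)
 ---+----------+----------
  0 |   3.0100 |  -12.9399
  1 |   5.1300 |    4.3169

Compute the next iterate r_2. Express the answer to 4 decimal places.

4.5997

r_2 = 5.1300 − 4.3169·(5.1300 − 3.0100) / (4.3169 − (-12.9399))
   = 5.1300 − (9.151828)/(17.256800) = 4.599668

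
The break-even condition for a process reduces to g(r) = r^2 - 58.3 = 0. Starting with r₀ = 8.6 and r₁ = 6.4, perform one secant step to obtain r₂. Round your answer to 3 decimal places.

7.556

g(8.6) = 15.66000, g(6.4) = -17.34000
r₂ = 6.40000 − (-17.34000)·(6.40000 − 8.60000) / (-17.34000 − 15.66000) = 6.40000 − (38.14800)/(-33.00000) = 7.55600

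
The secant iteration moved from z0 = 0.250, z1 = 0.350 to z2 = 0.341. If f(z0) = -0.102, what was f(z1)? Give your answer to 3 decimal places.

0.010

The secant line through (0.250, -0.102) and (0.350, f(z1)) crosses zero at z2 = 0.341.
So (0.250, -0.102), (0.350, f(z1)), (0.341, 0) are collinear:
f(z1) = -0.102 · (0.350 − 0.341) / (0.250 − 0.341) = -0.102 · (0.00900)/(-0.09100) = 0.01009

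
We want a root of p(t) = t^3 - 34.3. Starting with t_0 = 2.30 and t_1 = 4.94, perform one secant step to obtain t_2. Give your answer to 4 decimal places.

p(2.30) = -22.133000, p(4.94) = 86.253784
t_2 = 4.940000 − 86.253784·(4.940000 − 2.300000) / (86.253784 − (-22.133000)) = 4.940000 − (227.709990)/(108.386784) = 2.839098

2.8391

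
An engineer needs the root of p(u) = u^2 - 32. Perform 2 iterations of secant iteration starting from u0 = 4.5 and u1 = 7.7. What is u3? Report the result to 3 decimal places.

5.627

p(4.5) = -11.75000, p(7.7) = 27.29000
u2 = 7.70000 − 27.29000·(7.70000 − 4.50000) / (27.29000 − (-11.75000)) = 7.70000 − (87.32800)/(39.04000) = 5.46311
p(5.46311) = -2.15438
u3 = 5.46311 − (-2.15438)·(5.46311 − 7.70000) / (-2.15438 − 27.29000) = 5.46311 − (4.81909)/(-29.44438) = 5.62678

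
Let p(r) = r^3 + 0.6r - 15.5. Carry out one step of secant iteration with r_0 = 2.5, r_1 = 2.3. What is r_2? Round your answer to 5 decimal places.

p(2.5) = 1.6250000, p(2.3) = -1.9530000
r_2 = 2.3000000 − (-1.9530000)·(2.3000000 − 2.5000000) / (-1.9530000 − 1.6250000) = 2.3000000 − (0.3906000)/(-3.5780000) = 2.4091671

2.40917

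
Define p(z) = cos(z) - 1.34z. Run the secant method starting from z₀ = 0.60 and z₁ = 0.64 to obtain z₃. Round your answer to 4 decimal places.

p(0.60) = 0.021336, p(0.64) = -0.055504
z₂ = 0.640000 − (-0.055504)·(0.640000 − 0.600000) / (-0.055504 − 0.021336) = 0.640000 − (-0.002220)/(-0.076840) = 0.611107
p(0.611107) = 0.000131
z₃ = 0.611107 − 0.000131·(0.611107 − 0.640000) / (0.000131 − (-0.055504)) = 0.611107 − (-0.000004)/(0.055635) = 0.611174

0.6112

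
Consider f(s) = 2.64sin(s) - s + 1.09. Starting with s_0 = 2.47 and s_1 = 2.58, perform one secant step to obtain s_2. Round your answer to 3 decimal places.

2.553

f(2.47) = 0.26270, f(2.58) = -0.08411
s_2 = 2.58000 − (-0.08411)·(2.58000 − 2.47000) / (-0.08411 − 0.26270) = 2.58000 − (-0.00925)/(-0.34680) = 2.55332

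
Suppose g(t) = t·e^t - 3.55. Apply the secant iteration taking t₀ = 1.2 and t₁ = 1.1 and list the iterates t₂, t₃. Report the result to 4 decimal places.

g(1.2) = 0.434140, g(1.1) = -0.245417
t₂ = 1.100000 − (-0.245417)·(1.100000 − 1.200000) / (-0.245417 − 0.434140) = 1.100000 − (0.024542)/(-0.679558) = 1.136114
g(1.136114) = -0.011411
t₃ = 1.136114 − (-0.011411)·(1.136114 − 1.100000) / (-0.011411 − (-0.245417)) = 1.136114 − (-0.000412)/(0.234007) = 1.137875

1.1361, 1.1379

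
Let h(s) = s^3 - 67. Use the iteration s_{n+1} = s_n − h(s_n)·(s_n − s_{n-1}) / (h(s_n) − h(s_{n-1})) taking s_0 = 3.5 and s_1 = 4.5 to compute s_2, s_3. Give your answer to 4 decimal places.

h(3.5) = -24.125000, h(4.5) = 24.125000
s_2 = 4.500000 − 24.125000·(4.500000 − 3.500000) / (24.125000 − (-24.125000)) = 4.500000 − (24.125000)/(48.250000) = 4.000000
h(4.000000) = -3.000000
s_3 = 4.000000 − (-3.000000)·(4.000000 − 4.500000) / (-3.000000 − 24.125000) = 4.000000 − (1.500000)/(-27.125000) = 4.055300

4.0000, 4.0553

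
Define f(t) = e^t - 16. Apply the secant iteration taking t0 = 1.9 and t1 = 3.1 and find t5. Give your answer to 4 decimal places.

f(1.9) = -9.314106, f(3.1) = 6.197951
t2 = 3.100000 − 6.197951·(3.100000 − 1.900000) / (6.197951 − (-9.314106)) = 3.100000 − (7.437542)/(15.512057) = 2.620532
f(2.620532) = -2.256973
t3 = 2.620532 − (-2.256973)·(2.620532 − 3.100000) / (-2.256973 − 6.197951) = 2.620532 − (1.082147)/(-8.454924) = 2.748522
f(2.748522) = -0.380475
t4 = 2.748522 − (-0.380475)·(2.748522 − 2.620532) / (-0.380475 − (-2.256973)) = 2.748522 − (-0.048697)/(1.876498) = 2.774473
f(2.774473) = 0.030173
t5 = 2.774473 − 0.030173·(2.774473 − 2.748522) / (0.030173 − (-0.380475)) = 2.774473 − (0.000783)/(0.410648) = 2.772566

2.7726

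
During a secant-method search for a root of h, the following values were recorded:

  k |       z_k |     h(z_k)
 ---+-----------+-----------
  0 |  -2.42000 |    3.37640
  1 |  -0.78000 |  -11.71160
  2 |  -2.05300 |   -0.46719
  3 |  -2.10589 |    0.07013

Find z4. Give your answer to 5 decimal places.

-2.09899

z4 = -2.10589 − 0.07013·(-2.10589 − (-2.05300)) / (0.07013 − (-0.46719))
   = -2.10589 − (-0.0037092)/(0.5373200) = -2.0989869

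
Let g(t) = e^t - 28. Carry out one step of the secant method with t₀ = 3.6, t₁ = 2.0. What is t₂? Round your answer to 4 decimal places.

3.1290

g(3.6) = 8.598234, g(2.0) = -20.610944
t₂ = 2.000000 − (-20.610944)·(2.000000 − 3.600000) / (-20.610944 − 8.598234) = 2.000000 − (32.977510)/(-29.209178) = 3.129012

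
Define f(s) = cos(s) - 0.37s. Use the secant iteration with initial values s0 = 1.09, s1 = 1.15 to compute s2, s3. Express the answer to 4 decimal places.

1.1366, 1.1367

f(1.09) = 0.059185, f(1.15) = -0.017013
s2 = 1.150000 − (-0.017013)·(1.150000 − 1.090000) / (-0.017013 − 0.059185) = 1.150000 − (-0.001021)/(-0.076198) = 1.136604
f(1.136604) = 0.000134
s3 = 1.136604 − 0.000134·(1.136604 − 1.150000) / (0.000134 − (-0.017013)) = 1.136604 − (-0.000002)/(0.017147) = 1.136709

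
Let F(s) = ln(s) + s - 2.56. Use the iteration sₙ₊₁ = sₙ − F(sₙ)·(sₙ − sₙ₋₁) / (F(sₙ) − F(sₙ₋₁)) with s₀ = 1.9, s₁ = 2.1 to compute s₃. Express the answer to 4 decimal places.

F(1.9) = -0.018146, F(2.1) = 0.281937
s₂ = 2.100000 − 0.281937·(2.100000 − 1.900000) / (0.281937 − (-0.018146)) = 2.100000 − (0.056387)/(0.300083) = 1.912094
F(1.912094) = 0.000293
s₃ = 1.912094 − 0.000293·(1.912094 − 2.100000) / (0.000293 − 0.281937) = 1.912094 − (-0.000055)/(-0.281644) = 1.911899

1.9119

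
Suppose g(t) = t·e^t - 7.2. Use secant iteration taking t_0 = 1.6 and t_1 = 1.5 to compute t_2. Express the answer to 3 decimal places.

g(1.6) = 0.72485, g(1.5) = -0.47747
t_2 = 1.50000 − (-0.47747)·(1.50000 − 1.60000) / (-0.47747 − 0.72485) = 1.50000 − (0.04775)/(-1.20232) = 1.53971

1.540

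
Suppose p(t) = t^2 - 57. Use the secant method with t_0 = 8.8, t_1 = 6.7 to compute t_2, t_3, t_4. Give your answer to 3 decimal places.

7.481, 7.554, 7.550

p(8.8) = 20.44000, p(6.7) = -12.11000
t_2 = 6.70000 − (-12.11000)·(6.70000 − 8.80000) / (-12.11000 − 20.44000) = 6.70000 − (25.43100)/(-32.55000) = 7.48129
p(7.48129) = -1.03030
t_3 = 7.48129 − (-1.03030)·(7.48129 − 6.70000) / (-1.03030 − (-12.11000)) = 7.48129 − (-0.80496)/(11.07970) = 7.55394
p(7.55394) = 0.06204
t_4 = 7.55394 − 0.06204·(7.55394 − 7.48129) / (0.06204 − (-1.03030)) = 7.55394 − (0.00451)/(1.09234) = 7.54982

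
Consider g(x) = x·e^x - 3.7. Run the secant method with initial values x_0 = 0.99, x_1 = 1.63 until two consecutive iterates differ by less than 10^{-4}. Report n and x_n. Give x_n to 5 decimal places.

g(0.99) = -1.0356779, g(1.63) = 4.6193158
x_2 = 1.6300000 − 4.6193158·(0.6400000)/(5.6549937) = 1.1072121;  |Δ| = 0.5227879
g(1.1072121) = -0.3496749
x_3 = 1.1072121 − (-0.3496749)·(-0.5227879)/(-4.9689907) = 1.1440014;  |Δ| = 0.0367893
g(1.1440014) = -0.1086305
x_4 = 1.1440014 − (-0.1086305)·(0.0367893)/(0.2410444) = 1.1605811;  |Δ| = 0.0165797
g(1.1605811) = 0.0043285
x_5 = 1.1605811 − 0.0043285·(0.0165797)/(0.1129590) = 1.1599458;  |Δ| = 0.0006353
g(1.1599458) = -0.0000507
x_6 = 1.1599458 − (-0.0000507)·(-0.0006353)/(-0.0043792) = 1.1599532;  |Δ| = 0.0000074
|x_6 − x_5| = 0.0000074 < 10^{-4}

n = 6, x_n = 1.15995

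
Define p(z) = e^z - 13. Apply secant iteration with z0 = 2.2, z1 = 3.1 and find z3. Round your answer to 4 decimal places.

p(2.2) = -3.974987, p(3.1) = 9.197951
z2 = 3.100000 − 9.197951·(3.100000 − 2.200000) / (9.197951 − (-3.974987)) = 3.100000 − (8.278156)/(13.172938) = 2.471579
p(2.471579) = -1.158876
z3 = 2.471579 − (-1.158876)·(2.471579 − 3.100000) / (-1.158876 − 9.197951) = 2.471579 − (0.728262)/(-10.356827) = 2.541896

2.5419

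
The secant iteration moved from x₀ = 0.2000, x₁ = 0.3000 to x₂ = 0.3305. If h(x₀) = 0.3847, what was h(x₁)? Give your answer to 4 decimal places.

0.0899

The secant line through (0.2000, 0.3847) and (0.3000, h(x₁)) crosses zero at x₂ = 0.3305.
So (0.2000, 0.3847), (0.3000, h(x₁)), (0.3305, 0) are collinear:
h(x₁) = 0.3847 · (0.3000 − 0.3305) / (0.2000 − 0.3305) = 0.3847 · (-0.030500)/(-0.130500) = 0.089911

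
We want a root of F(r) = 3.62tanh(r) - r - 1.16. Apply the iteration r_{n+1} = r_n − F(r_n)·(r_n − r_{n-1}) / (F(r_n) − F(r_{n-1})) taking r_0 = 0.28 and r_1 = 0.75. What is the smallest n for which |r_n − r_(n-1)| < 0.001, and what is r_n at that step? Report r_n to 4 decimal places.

n = 5, r_n = 0.4931

F(0.28) = -0.452084, F(0.75) = 0.389239
r_2 = 0.750000 − 0.389239·(0.470000)/(0.841323) = 0.532554;  |Δ| = 0.217446
F(0.532554) = 0.071584
r_3 = 0.532554 − 0.071584·(-0.217446)/(-0.317655) = 0.483552;  |Δ| = 0.049002
F(0.483552) = -0.017868
r_4 = 0.483552 − (-0.017868)·(-0.049002)/(-0.089452) = 0.493340;  |Δ| = 0.009788
F(0.493340) = 0.000506
r_5 = 0.493340 − 0.000506·(0.009788)/(0.018374) = 0.493071;  |Δ| = 0.000270
|r_5 − r_4| = 0.000270 < 0.001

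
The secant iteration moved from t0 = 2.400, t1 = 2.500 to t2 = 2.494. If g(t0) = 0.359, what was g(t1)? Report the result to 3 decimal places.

The secant line through (2.400, 0.359) and (2.500, g(t1)) crosses zero at t2 = 2.494.
So (2.400, 0.359), (2.500, g(t1)), (2.494, 0) are collinear:
g(t1) = 0.359 · (2.500 − 2.494) / (2.400 − 2.494) = 0.359 · (0.00600)/(-0.09400) = -0.02291

-0.023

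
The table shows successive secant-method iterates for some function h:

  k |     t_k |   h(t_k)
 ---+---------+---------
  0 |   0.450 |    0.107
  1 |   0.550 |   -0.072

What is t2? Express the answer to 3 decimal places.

t2 = 0.550 − (-0.072)·(0.550 − 0.450) / (-0.072 − 0.107)
   = 0.550 − (-0.00720)/(-0.17900) = 0.50978

0.510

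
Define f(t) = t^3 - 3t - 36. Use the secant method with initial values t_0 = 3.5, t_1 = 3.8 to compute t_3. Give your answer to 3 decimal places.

3.604

f(3.5) = -3.62500, f(3.8) = 7.47200
t_2 = 3.80000 − 7.47200·(3.80000 − 3.50000) / (7.47200 − (-3.62500)) = 3.80000 − (2.24160)/(11.09700) = 3.59800
f(3.59800) = -0.21574
t_3 = 3.59800 − (-0.21574)·(3.59800 − 3.80000) / (-0.21574 − 7.47200) = 3.59800 − (0.04358)/(-7.68774) = 3.60367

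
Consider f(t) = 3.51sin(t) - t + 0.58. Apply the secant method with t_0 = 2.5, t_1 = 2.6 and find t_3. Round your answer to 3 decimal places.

f(2.5) = 0.18064, f(2.6) = -0.21059
t_2 = 2.60000 − (-0.21059)·(2.60000 − 2.50000) / (-0.21059 − 0.18064) = 2.60000 − (-0.02106)/(-0.39123) = 2.54617
f(2.54617) = 0.00244
t_3 = 2.54617 − 0.00244·(2.54617 − 2.60000) / (0.00244 − (-0.21059)) = 2.54617 − (-0.00013)/(0.21303) = 2.54679

2.547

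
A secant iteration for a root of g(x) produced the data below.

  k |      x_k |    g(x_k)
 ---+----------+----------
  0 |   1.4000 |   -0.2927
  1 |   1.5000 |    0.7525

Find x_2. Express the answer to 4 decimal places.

1.4280

x_2 = 1.5000 − 0.7525·(1.5000 − 1.4000) / (0.7525 − (-0.2927))
   = 1.5000 − (0.075250)/(1.045200) = 1.428004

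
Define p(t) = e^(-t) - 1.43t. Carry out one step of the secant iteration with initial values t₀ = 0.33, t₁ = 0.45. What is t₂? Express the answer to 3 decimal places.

p(0.33) = 0.24702, p(0.45) = -0.00587
t₂ = 0.45000 − (-0.00587)·(0.45000 − 0.33000) / (-0.00587 − 0.24702) = 0.45000 − (-0.00070)/(-0.25290) = 0.44721

0.447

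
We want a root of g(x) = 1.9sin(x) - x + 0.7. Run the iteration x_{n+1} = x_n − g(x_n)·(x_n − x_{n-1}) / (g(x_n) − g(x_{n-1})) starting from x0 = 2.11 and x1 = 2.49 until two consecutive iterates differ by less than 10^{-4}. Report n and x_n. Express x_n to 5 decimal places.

n = 5, x_n = 2.21696

g(2.11) = 0.2204239, g(2.49) = -0.6377383
x2 = 2.4900000 − (-0.6377383)·(0.3800000)/(-0.8581622) = 2.2076052;  |Δ| = 0.2823948
g(2.2076052) = 0.0199899
x3 = 2.2076052 − 0.0199899·(-0.2823948)/(0.6577282) = 2.2161878;  |Δ| = 0.0085826
g(2.2161878) = 0.0016544
x4 = 2.2161878 − 0.0016544·(0.0085826)/(-0.0183355) = 2.2169622;  |Δ| = 0.0007744
g(2.2169622) = -0.0000055
x5 = 2.2169622 − (-0.0000055)·(0.0007744)/(-0.0016599) = 2.2169597;  |Δ| = 0.0000026
|x5 − x4| = 0.0000026 < 10^{-4}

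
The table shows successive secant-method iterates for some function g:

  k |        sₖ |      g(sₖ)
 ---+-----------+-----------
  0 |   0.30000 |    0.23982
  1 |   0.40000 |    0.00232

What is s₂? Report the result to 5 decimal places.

s₂ = 0.40000 − 0.00232·(0.40000 − 0.30000) / (0.00232 − 0.23982)
   = 0.40000 − (0.0002320)/(-0.2375000) = 0.4009768

0.40098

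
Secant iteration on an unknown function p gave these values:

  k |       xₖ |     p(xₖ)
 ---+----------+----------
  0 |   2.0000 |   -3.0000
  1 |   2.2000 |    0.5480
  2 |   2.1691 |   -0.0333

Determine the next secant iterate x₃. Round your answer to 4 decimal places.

2.1709

x₃ = 2.1691 − (-0.0333)·(2.1691 − 2.2000) / (-0.0333 − 0.5480)
   = 2.1691 − (0.001029)/(-0.581300) = 2.170870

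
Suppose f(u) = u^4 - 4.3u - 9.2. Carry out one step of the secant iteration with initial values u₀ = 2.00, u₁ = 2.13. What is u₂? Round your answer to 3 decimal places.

2.058

f(2.00) = -1.80000, f(2.13) = 2.22446
u₂ = 2.13000 − 2.22446·(2.13000 − 2.00000) / (2.22446 − (-1.80000)) = 2.13000 − (0.28918)/(4.02446) = 2.05814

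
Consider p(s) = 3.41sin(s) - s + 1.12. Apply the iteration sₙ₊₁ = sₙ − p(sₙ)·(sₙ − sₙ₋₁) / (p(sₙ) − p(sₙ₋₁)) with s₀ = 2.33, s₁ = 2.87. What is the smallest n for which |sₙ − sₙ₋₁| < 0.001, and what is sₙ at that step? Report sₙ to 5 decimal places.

p(2.33) = 1.2635608, p(2.87) = -0.8352128
s₂ = 2.8700000 − (-0.8352128)·(0.5400000)/(-2.0987735) = 2.6551055;  |Δ| = 0.2148945
p(2.6551055) = 0.0591496
s₃ = 2.6551055 − 0.0591496·(-0.2148945)/(0.8943624) = 2.6693178;  |Δ| = 0.0142123
p(2.6693178) = 0.0019366
s₄ = 2.6693178 − 0.0019366·(0.0142123)/(-0.0572130) = 2.6697989;  |Δ| = 0.0004811
|s₄ − s₃| = 0.0004811 < 0.001

n = 4, sₙ = 2.66980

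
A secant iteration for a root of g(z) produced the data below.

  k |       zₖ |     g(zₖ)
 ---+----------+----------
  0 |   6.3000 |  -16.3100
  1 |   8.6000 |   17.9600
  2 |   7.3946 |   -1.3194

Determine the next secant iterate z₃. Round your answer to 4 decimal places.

z₃ = 7.3946 − (-1.3194)·(7.3946 − 8.6000) / (-1.3194 − 17.9600)
   = 7.3946 − (1.590405)/(-19.279400) = 7.477092

7.4771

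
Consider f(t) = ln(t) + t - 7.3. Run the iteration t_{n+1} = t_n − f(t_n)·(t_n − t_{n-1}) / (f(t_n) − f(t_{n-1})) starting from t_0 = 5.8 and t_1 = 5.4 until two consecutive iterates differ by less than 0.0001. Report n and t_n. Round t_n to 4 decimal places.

n = 4, t_n = 5.5807

f(5.8) = 0.257858, f(5.4) = -0.213601
t_2 = 5.400000 − (-0.213601)·(-0.400000)/(-0.471459) = 5.581226;  |Δ| = 0.181226
f(5.581226) = 0.000634
t_3 = 5.581226 − 0.000634·(0.181226)/(0.214235) = 5.580689;  |Δ| = 0.000536
f(5.580689) = 0.000002
t_4 = 5.580689 − 0.000002·(-0.000536)/(-0.000632) = 5.580688;  |Δ| = 0.000001
|t_4 − t_3| = 0.000001 < 0.0001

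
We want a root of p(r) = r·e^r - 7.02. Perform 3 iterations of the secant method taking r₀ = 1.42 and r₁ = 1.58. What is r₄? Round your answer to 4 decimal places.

p(1.42) = -1.145289, p(1.58) = 0.650830
r₂ = 1.580000 − 0.650830·(1.580000 − 1.420000) / (0.650830 − (-1.145289)) = 1.580000 − (0.104133)/(1.796119) = 1.522023
p(1.522023) = -0.046871
r₃ = 1.522023 − (-0.046871)·(1.522023 − 1.580000) / (-0.046871 − 0.650830) = 1.522023 − (0.002717)/(-0.697701) = 1.525918
p(1.525918) = -0.001745
r₄ = 1.525918 − (-0.001745)·(1.525918 − 1.522023) / (-0.001745 − (-0.046871)) = 1.525918 − (-0.000007)/(0.045126) = 1.526069

1.5261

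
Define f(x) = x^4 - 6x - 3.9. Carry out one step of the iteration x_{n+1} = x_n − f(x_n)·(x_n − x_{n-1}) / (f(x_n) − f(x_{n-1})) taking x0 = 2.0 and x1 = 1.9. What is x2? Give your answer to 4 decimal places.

f(2.0) = 0.100000, f(1.9) = -2.267900
x2 = 1.900000 − (-2.267900)·(1.900000 − 2.000000) / (-2.267900 − 0.100000) = 1.900000 − (0.226790)/(-2.367900) = 1.995777

1.9958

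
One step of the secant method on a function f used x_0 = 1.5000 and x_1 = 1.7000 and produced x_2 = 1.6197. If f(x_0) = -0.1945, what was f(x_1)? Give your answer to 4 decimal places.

0.1305

The secant line through (1.5000, -0.1945) and (1.7000, f(x_1)) crosses zero at x_2 = 1.6197.
So (1.5000, -0.1945), (1.7000, f(x_1)), (1.6197, 0) are collinear:
f(x_1) = -0.1945 · (1.7000 − 1.6197) / (1.5000 − 1.6197) = -0.1945 · (0.080300)/(-0.119700) = 0.130479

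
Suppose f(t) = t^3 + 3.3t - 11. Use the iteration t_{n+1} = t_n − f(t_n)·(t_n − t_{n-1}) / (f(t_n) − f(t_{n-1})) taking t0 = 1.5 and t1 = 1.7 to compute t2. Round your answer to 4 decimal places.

f(1.5) = -2.675000, f(1.7) = -0.477000
t2 = 1.700000 − (-0.477000)·(1.700000 − 1.500000) / (-0.477000 − (-2.675000)) = 1.700000 − (-0.095400)/(2.198000) = 1.743403

1.7434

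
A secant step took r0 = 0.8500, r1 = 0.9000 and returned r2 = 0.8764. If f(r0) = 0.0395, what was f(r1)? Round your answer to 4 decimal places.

The secant line through (0.8500, 0.0395) and (0.9000, f(r1)) crosses zero at r2 = 0.8764.
So (0.8500, 0.0395), (0.9000, f(r1)), (0.8764, 0) are collinear:
f(r1) = 0.0395 · (0.9000 − 0.8764) / (0.8500 − 0.8764) = 0.0395 · (0.023600)/(-0.026400) = -0.035311

-0.0353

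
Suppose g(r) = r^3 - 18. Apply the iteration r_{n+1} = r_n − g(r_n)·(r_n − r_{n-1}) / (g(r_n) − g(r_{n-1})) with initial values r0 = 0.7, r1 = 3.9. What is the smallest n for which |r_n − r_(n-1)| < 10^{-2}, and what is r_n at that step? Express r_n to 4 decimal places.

g(0.7) = -17.657000, g(3.9) = 41.319000
r2 = 3.900000 − 41.319000·(3.200000)/(58.976000) = 1.658058;  |Δ| = 2.241942
g(1.658058) = -13.441743
r3 = 1.658058 − (-13.441743)·(-2.241942)/(-54.760743) = 2.208372;  |Δ| = 0.550314
g(2.208372) = -7.229979
r4 = 2.208372 − (-7.229979)·(0.550314)/(6.211764) = 2.848892;  |Δ| = 0.640520
g(2.848892) = 5.122135
r5 = 2.848892 − 5.122135·(0.640520)/(12.352114) = 2.583283;  |Δ| = 0.265609
g(2.583283) = -0.760844
r6 = 2.583283 − (-0.760844)·(-0.265609)/(-5.882979) = 2.617634;  |Δ| = 0.034351
g(2.617634) = -0.063947
r7 = 2.617634 − (-0.063947)·(0.034351)/(0.696897) = 2.620786;  |Δ| = 0.003152
|r7 − r6| = 0.003152 < 10^{-2}

n = 7, r_n = 2.6208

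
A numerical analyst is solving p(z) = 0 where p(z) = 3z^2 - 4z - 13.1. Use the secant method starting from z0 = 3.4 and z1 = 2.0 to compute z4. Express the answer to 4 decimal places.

2.8593

p(3.4) = 7.980000, p(2.0) = -9.100000
z2 = 2.000000 − (-9.100000)·(2.000000 − 3.400000) / (-9.100000 − 7.980000) = 2.000000 − (12.740000)/(-17.080000) = 2.745902
p(2.745902) = -1.463679
z3 = 2.745902 − (-1.463679)·(2.745902 − 2.000000) / (-1.463679 − (-9.100000)) = 2.745902 − (-1.091761)/(7.636321) = 2.888871
p(2.888871) = 0.381244
z4 = 2.888871 − 0.381244·(2.888871 − 2.745902) / (0.381244 − (-1.463679)) = 2.888871 − (0.054506)/(1.844923) = 2.859327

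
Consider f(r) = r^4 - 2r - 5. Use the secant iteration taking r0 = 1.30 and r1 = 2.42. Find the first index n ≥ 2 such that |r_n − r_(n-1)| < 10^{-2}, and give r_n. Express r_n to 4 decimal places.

n = 6, r_n = 1.7026

f(1.30) = -4.743900, f(2.42) = 24.457421
r2 = 2.420000 − 24.457421·(1.120000)/(29.201321) = 1.481950;  |Δ| = 0.938050
f(1.481950) = -3.140717
r3 = 1.481950 − (-3.140717)·(-0.938050)/(-27.598137) = 1.588701;  |Δ| = 0.106752
f(1.588701) = -1.806968
r4 = 1.588701 − (-1.806968)·(0.106752)/(1.333749) = 1.733329;  |Δ| = 0.144628
f(1.733329) = 0.559940
r5 = 1.733329 − 0.559940·(0.144628)/(2.366908) = 1.699114;  |Δ| = 0.034215
f(1.699114) = -0.063518
r6 = 1.699114 − (-0.063518)·(-0.034215)/(-0.623458) = 1.702600;  |Δ| = 0.003486
|r6 − r5| = 0.003486 < 10^{-2}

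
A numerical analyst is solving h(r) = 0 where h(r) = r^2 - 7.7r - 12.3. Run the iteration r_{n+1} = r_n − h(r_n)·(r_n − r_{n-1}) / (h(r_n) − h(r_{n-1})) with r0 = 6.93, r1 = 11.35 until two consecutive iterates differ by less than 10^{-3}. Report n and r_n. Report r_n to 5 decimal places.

n = 6, r_n = 9.05793

h(6.93) = -17.6361000, h(11.35) = 29.1275000
r2 = 11.3500000 − 29.1275000·(4.4200000)/(46.7636000) = 8.5969282;  |Δ| = 2.7530718
h(8.5969282) = -4.5891730
r3 = 8.5969282 − (-4.5891730)·(-2.7530718)/(-33.7166730) = 8.9716485;  |Δ| = 0.3747203
h(8.9716485) = -0.8912167
r4 = 8.9716485 − (-0.8912167)·(0.3747203)/(3.6979563) = 9.0619570;  |Δ| = 0.0903085
h(9.0619570) = 0.0419961
r5 = 9.0619570 − 0.0419961·(0.0903085)/(0.9332127) = 9.0578930;  |Δ| = 0.0040640
h(9.0578930) = -0.0003505
r6 = 9.0578930 − (-0.0003505)·(-0.0040640)/(-0.0423466) = 9.0579266;  |Δ| = 0.0000336
|r6 − r5| = 0.0000336 < 10^{-3}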